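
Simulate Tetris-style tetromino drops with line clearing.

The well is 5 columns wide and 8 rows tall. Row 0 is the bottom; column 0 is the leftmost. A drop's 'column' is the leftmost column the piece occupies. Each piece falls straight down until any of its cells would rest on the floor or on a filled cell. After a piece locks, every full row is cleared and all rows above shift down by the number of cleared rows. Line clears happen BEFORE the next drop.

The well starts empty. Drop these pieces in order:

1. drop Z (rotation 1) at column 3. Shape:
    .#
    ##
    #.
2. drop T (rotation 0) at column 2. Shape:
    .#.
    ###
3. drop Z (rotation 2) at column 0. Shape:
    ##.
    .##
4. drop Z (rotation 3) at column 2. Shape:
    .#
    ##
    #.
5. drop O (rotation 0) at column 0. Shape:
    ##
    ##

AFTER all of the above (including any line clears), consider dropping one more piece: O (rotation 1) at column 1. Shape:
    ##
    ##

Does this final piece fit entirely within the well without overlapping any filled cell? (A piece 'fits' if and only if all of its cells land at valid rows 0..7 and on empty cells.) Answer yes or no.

Answer: no

Derivation:
Drop 1: Z rot1 at col 3 lands with bottom-row=0; cleared 0 line(s) (total 0); column heights now [0 0 0 2 3], max=3
Drop 2: T rot0 at col 2 lands with bottom-row=3; cleared 0 line(s) (total 0); column heights now [0 0 4 5 4], max=5
Drop 3: Z rot2 at col 0 lands with bottom-row=4; cleared 0 line(s) (total 0); column heights now [6 6 5 5 4], max=6
Drop 4: Z rot3 at col 2 lands with bottom-row=5; cleared 0 line(s) (total 0); column heights now [6 6 7 8 4], max=8
Drop 5: O rot0 at col 0 lands with bottom-row=6; cleared 0 line(s) (total 0); column heights now [8 8 7 8 4], max=8
Test piece O rot1 at col 1 (width 2): heights before test = [8 8 7 8 4]; fits = False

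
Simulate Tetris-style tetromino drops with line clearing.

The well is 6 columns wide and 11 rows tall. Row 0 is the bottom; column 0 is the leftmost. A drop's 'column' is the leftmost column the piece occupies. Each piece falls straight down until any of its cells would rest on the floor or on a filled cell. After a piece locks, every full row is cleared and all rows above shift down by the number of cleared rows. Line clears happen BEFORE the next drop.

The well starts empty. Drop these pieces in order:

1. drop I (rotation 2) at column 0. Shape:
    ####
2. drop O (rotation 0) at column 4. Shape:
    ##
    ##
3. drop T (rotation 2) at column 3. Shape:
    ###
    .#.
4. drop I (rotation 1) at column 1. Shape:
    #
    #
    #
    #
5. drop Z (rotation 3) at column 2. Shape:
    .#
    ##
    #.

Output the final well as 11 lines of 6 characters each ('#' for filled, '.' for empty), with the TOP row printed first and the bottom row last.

Drop 1: I rot2 at col 0 lands with bottom-row=0; cleared 0 line(s) (total 0); column heights now [1 1 1 1 0 0], max=1
Drop 2: O rot0 at col 4 lands with bottom-row=0; cleared 1 line(s) (total 1); column heights now [0 0 0 0 1 1], max=1
Drop 3: T rot2 at col 3 lands with bottom-row=1; cleared 0 line(s) (total 1); column heights now [0 0 0 3 3 3], max=3
Drop 4: I rot1 at col 1 lands with bottom-row=0; cleared 0 line(s) (total 1); column heights now [0 4 0 3 3 3], max=4
Drop 5: Z rot3 at col 2 lands with bottom-row=2; cleared 0 line(s) (total 1); column heights now [0 4 4 5 3 3], max=5

Answer: ......
......
......
......
......
......
...#..
.###..
.#####
.#..#.
.#..##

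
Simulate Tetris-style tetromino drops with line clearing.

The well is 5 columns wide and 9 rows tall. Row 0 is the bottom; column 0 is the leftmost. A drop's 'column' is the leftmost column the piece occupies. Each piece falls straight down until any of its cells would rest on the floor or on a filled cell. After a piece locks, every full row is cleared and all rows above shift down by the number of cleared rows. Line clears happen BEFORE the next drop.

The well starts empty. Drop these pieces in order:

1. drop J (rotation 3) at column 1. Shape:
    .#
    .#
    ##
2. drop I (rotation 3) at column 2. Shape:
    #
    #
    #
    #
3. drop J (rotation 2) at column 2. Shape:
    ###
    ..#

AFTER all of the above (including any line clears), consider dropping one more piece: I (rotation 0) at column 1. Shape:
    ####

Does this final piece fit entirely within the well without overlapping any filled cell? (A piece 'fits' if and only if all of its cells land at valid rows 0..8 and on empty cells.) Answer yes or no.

Answer: yes

Derivation:
Drop 1: J rot3 at col 1 lands with bottom-row=0; cleared 0 line(s) (total 0); column heights now [0 1 3 0 0], max=3
Drop 2: I rot3 at col 2 lands with bottom-row=3; cleared 0 line(s) (total 0); column heights now [0 1 7 0 0], max=7
Drop 3: J rot2 at col 2 lands with bottom-row=6; cleared 0 line(s) (total 0); column heights now [0 1 8 8 8], max=8
Test piece I rot0 at col 1 (width 4): heights before test = [0 1 8 8 8]; fits = True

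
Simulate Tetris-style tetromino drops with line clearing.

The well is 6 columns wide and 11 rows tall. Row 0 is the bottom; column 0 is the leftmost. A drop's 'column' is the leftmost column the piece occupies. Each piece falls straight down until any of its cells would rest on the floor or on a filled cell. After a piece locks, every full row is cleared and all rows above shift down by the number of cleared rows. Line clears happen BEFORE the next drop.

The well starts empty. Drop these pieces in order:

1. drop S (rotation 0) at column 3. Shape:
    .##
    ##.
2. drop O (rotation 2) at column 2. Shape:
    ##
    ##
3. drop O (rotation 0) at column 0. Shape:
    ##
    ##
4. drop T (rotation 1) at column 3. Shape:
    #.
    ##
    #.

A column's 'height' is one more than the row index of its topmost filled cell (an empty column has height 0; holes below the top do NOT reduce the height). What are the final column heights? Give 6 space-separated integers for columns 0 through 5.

Drop 1: S rot0 at col 3 lands with bottom-row=0; cleared 0 line(s) (total 0); column heights now [0 0 0 1 2 2], max=2
Drop 2: O rot2 at col 2 lands with bottom-row=1; cleared 0 line(s) (total 0); column heights now [0 0 3 3 2 2], max=3
Drop 3: O rot0 at col 0 lands with bottom-row=0; cleared 1 line(s) (total 1); column heights now [1 1 2 2 1 0], max=2
Drop 4: T rot1 at col 3 lands with bottom-row=2; cleared 0 line(s) (total 1); column heights now [1 1 2 5 4 0], max=5

Answer: 1 1 2 5 4 0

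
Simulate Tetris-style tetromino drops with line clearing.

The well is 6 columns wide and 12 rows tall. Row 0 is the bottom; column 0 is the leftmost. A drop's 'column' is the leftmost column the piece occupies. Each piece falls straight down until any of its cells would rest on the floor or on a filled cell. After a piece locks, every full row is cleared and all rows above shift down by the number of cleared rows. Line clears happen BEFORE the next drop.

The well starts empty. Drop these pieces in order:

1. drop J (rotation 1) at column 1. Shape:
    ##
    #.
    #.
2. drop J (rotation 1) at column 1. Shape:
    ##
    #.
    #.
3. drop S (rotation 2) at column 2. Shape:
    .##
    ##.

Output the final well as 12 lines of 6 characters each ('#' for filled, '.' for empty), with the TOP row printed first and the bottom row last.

Answer: ......
......
......
......
...##.
..##..
.##...
.#....
.#....
.##...
.#....
.#....

Derivation:
Drop 1: J rot1 at col 1 lands with bottom-row=0; cleared 0 line(s) (total 0); column heights now [0 3 3 0 0 0], max=3
Drop 2: J rot1 at col 1 lands with bottom-row=3; cleared 0 line(s) (total 0); column heights now [0 6 6 0 0 0], max=6
Drop 3: S rot2 at col 2 lands with bottom-row=6; cleared 0 line(s) (total 0); column heights now [0 6 7 8 8 0], max=8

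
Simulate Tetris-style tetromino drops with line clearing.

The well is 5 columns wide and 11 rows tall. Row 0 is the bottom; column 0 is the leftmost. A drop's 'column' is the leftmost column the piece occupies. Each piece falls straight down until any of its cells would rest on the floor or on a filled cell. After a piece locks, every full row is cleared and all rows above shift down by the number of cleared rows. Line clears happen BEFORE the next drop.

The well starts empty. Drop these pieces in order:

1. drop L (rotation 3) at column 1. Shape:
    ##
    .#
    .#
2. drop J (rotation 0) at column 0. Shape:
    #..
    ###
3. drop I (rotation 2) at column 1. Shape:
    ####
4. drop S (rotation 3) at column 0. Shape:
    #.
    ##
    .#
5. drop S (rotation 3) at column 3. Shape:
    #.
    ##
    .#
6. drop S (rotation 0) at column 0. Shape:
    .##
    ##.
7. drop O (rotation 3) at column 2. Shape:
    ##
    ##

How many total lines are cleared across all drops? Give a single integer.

Drop 1: L rot3 at col 1 lands with bottom-row=0; cleared 0 line(s) (total 0); column heights now [0 3 3 0 0], max=3
Drop 2: J rot0 at col 0 lands with bottom-row=3; cleared 0 line(s) (total 0); column heights now [5 4 4 0 0], max=5
Drop 3: I rot2 at col 1 lands with bottom-row=4; cleared 1 line(s) (total 1); column heights now [4 4 4 0 0], max=4
Drop 4: S rot3 at col 0 lands with bottom-row=4; cleared 0 line(s) (total 1); column heights now [7 6 4 0 0], max=7
Drop 5: S rot3 at col 3 lands with bottom-row=0; cleared 0 line(s) (total 1); column heights now [7 6 4 3 2], max=7
Drop 6: S rot0 at col 0 lands with bottom-row=7; cleared 0 line(s) (total 1); column heights now [8 9 9 3 2], max=9
Drop 7: O rot3 at col 2 lands with bottom-row=9; cleared 0 line(s) (total 1); column heights now [8 9 11 11 2], max=11

Answer: 1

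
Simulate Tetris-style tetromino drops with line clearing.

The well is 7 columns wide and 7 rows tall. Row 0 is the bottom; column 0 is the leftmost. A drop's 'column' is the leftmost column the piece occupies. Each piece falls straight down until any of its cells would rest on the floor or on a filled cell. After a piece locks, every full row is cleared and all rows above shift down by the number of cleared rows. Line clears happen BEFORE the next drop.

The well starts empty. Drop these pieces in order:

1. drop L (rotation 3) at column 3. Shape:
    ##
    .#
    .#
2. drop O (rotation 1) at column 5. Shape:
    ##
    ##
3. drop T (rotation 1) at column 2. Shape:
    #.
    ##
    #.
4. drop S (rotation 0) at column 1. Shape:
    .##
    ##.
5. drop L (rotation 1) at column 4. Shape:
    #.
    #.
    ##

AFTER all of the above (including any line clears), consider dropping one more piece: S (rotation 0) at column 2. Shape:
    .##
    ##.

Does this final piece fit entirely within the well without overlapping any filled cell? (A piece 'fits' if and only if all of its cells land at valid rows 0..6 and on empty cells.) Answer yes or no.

Drop 1: L rot3 at col 3 lands with bottom-row=0; cleared 0 line(s) (total 0); column heights now [0 0 0 3 3 0 0], max=3
Drop 2: O rot1 at col 5 lands with bottom-row=0; cleared 0 line(s) (total 0); column heights now [0 0 0 3 3 2 2], max=3
Drop 3: T rot1 at col 2 lands with bottom-row=2; cleared 0 line(s) (total 0); column heights now [0 0 5 4 3 2 2], max=5
Drop 4: S rot0 at col 1 lands with bottom-row=5; cleared 0 line(s) (total 0); column heights now [0 6 7 7 3 2 2], max=7
Drop 5: L rot1 at col 4 lands with bottom-row=3; cleared 0 line(s) (total 0); column heights now [0 6 7 7 6 4 2], max=7
Test piece S rot0 at col 2 (width 3): heights before test = [0 6 7 7 6 4 2]; fits = False

Answer: no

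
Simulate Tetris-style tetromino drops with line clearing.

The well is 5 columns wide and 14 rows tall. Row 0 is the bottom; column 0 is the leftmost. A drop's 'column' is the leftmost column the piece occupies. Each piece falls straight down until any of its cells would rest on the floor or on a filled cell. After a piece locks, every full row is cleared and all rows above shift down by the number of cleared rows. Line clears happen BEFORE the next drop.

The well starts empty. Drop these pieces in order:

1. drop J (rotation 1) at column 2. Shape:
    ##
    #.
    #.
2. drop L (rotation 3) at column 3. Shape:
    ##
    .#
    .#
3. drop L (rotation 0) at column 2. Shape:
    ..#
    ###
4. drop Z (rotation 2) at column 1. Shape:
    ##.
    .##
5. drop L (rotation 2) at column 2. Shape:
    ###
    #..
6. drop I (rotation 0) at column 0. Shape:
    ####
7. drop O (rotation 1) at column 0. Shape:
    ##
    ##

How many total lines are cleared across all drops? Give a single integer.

Drop 1: J rot1 at col 2 lands with bottom-row=0; cleared 0 line(s) (total 0); column heights now [0 0 3 3 0], max=3
Drop 2: L rot3 at col 3 lands with bottom-row=1; cleared 0 line(s) (total 0); column heights now [0 0 3 4 4], max=4
Drop 3: L rot0 at col 2 lands with bottom-row=4; cleared 0 line(s) (total 0); column heights now [0 0 5 5 6], max=6
Drop 4: Z rot2 at col 1 lands with bottom-row=5; cleared 0 line(s) (total 0); column heights now [0 7 7 6 6], max=7
Drop 5: L rot2 at col 2 lands with bottom-row=7; cleared 0 line(s) (total 0); column heights now [0 7 9 9 9], max=9
Drop 6: I rot0 at col 0 lands with bottom-row=9; cleared 0 line(s) (total 0); column heights now [10 10 10 10 9], max=10
Drop 7: O rot1 at col 0 lands with bottom-row=10; cleared 0 line(s) (total 0); column heights now [12 12 10 10 9], max=12

Answer: 0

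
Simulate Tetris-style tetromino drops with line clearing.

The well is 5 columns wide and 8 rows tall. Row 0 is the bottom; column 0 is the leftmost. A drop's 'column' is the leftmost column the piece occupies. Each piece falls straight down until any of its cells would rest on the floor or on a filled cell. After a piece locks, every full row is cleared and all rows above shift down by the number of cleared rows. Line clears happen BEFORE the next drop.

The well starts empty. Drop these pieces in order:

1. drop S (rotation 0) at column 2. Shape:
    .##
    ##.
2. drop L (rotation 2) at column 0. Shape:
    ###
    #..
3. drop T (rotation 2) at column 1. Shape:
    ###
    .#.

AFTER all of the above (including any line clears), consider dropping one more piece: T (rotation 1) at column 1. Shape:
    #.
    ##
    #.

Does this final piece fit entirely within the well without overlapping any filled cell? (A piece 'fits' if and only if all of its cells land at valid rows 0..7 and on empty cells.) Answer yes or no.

Answer: yes

Derivation:
Drop 1: S rot0 at col 2 lands with bottom-row=0; cleared 0 line(s) (total 0); column heights now [0 0 1 2 2], max=2
Drop 2: L rot2 at col 0 lands with bottom-row=0; cleared 1 line(s) (total 1); column heights now [1 0 1 1 0], max=1
Drop 3: T rot2 at col 1 lands with bottom-row=1; cleared 0 line(s) (total 1); column heights now [1 3 3 3 0], max=3
Test piece T rot1 at col 1 (width 2): heights before test = [1 3 3 3 0]; fits = True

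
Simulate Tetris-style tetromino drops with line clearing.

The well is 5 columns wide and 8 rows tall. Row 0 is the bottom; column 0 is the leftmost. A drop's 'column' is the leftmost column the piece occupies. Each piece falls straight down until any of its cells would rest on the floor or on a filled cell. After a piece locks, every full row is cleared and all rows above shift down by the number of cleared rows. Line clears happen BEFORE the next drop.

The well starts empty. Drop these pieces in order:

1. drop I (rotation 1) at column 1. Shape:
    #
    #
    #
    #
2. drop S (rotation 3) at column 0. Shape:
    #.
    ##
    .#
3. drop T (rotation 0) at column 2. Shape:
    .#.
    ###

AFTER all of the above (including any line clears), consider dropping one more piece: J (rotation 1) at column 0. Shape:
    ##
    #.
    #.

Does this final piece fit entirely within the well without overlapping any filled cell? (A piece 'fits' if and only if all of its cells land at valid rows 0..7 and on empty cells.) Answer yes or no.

Answer: no

Derivation:
Drop 1: I rot1 at col 1 lands with bottom-row=0; cleared 0 line(s) (total 0); column heights now [0 4 0 0 0], max=4
Drop 2: S rot3 at col 0 lands with bottom-row=4; cleared 0 line(s) (total 0); column heights now [7 6 0 0 0], max=7
Drop 3: T rot0 at col 2 lands with bottom-row=0; cleared 0 line(s) (total 0); column heights now [7 6 1 2 1], max=7
Test piece J rot1 at col 0 (width 2): heights before test = [7 6 1 2 1]; fits = False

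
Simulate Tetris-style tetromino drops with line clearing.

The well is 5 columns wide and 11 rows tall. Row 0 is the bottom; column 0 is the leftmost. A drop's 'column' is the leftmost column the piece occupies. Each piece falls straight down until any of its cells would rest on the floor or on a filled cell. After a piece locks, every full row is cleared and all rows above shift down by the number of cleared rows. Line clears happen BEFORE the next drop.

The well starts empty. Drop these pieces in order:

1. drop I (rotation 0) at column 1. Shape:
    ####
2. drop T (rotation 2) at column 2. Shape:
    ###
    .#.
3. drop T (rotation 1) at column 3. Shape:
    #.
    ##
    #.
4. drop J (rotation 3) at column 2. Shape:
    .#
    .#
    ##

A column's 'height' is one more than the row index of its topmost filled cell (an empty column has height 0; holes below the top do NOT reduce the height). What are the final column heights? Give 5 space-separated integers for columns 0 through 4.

Answer: 0 1 7 9 5

Derivation:
Drop 1: I rot0 at col 1 lands with bottom-row=0; cleared 0 line(s) (total 0); column heights now [0 1 1 1 1], max=1
Drop 2: T rot2 at col 2 lands with bottom-row=1; cleared 0 line(s) (total 0); column heights now [0 1 3 3 3], max=3
Drop 3: T rot1 at col 3 lands with bottom-row=3; cleared 0 line(s) (total 0); column heights now [0 1 3 6 5], max=6
Drop 4: J rot3 at col 2 lands with bottom-row=6; cleared 0 line(s) (total 0); column heights now [0 1 7 9 5], max=9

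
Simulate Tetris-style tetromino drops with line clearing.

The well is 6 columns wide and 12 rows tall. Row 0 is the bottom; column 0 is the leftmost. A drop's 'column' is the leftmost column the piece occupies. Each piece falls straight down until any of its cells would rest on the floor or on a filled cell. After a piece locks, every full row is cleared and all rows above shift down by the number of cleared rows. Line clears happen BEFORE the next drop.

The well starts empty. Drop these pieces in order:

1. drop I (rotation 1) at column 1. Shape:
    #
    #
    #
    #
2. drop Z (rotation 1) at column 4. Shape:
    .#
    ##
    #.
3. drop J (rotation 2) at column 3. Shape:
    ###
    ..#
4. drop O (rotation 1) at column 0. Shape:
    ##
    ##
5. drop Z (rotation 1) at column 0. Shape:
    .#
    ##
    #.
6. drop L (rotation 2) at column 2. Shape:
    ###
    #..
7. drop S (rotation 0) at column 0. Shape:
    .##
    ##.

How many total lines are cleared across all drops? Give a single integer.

Drop 1: I rot1 at col 1 lands with bottom-row=0; cleared 0 line(s) (total 0); column heights now [0 4 0 0 0 0], max=4
Drop 2: Z rot1 at col 4 lands with bottom-row=0; cleared 0 line(s) (total 0); column heights now [0 4 0 0 2 3], max=4
Drop 3: J rot2 at col 3 lands with bottom-row=3; cleared 0 line(s) (total 0); column heights now [0 4 0 5 5 5], max=5
Drop 4: O rot1 at col 0 lands with bottom-row=4; cleared 0 line(s) (total 0); column heights now [6 6 0 5 5 5], max=6
Drop 5: Z rot1 at col 0 lands with bottom-row=6; cleared 0 line(s) (total 0); column heights now [8 9 0 5 5 5], max=9
Drop 6: L rot2 at col 2 lands with bottom-row=4; cleared 1 line(s) (total 1); column heights now [7 8 5 5 5 4], max=8
Drop 7: S rot0 at col 0 lands with bottom-row=8; cleared 0 line(s) (total 1); column heights now [9 10 10 5 5 4], max=10

Answer: 1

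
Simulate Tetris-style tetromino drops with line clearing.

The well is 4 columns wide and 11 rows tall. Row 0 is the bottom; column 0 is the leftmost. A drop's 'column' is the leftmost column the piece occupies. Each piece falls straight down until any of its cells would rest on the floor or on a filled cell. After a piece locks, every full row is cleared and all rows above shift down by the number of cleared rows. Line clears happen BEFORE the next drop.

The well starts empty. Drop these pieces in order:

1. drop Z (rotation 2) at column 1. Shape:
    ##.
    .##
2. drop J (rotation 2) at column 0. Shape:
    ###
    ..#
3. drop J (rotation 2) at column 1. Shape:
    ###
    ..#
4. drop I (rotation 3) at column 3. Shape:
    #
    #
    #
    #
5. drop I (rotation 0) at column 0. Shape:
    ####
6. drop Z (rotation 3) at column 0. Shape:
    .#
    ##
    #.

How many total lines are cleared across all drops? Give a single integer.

Drop 1: Z rot2 at col 1 lands with bottom-row=0; cleared 0 line(s) (total 0); column heights now [0 2 2 1], max=2
Drop 2: J rot2 at col 0 lands with bottom-row=2; cleared 0 line(s) (total 0); column heights now [4 4 4 1], max=4
Drop 3: J rot2 at col 1 lands with bottom-row=3; cleared 1 line(s) (total 1); column heights now [0 4 4 4], max=4
Drop 4: I rot3 at col 3 lands with bottom-row=4; cleared 0 line(s) (total 1); column heights now [0 4 4 8], max=8
Drop 5: I rot0 at col 0 lands with bottom-row=8; cleared 1 line(s) (total 2); column heights now [0 4 4 8], max=8
Drop 6: Z rot3 at col 0 lands with bottom-row=3; cleared 1 line(s) (total 3); column heights now [4 5 3 7], max=7

Answer: 3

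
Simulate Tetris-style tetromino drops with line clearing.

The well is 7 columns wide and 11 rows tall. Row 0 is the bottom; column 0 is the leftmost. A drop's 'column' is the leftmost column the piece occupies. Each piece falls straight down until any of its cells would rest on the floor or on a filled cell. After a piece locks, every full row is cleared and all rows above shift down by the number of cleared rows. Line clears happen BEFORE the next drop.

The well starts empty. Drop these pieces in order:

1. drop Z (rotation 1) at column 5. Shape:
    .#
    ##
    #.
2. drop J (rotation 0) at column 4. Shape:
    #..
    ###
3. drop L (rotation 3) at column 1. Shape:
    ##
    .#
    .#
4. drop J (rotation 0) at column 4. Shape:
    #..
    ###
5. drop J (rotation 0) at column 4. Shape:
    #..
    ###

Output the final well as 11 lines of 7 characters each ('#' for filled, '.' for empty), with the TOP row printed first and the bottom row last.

Drop 1: Z rot1 at col 5 lands with bottom-row=0; cleared 0 line(s) (total 0); column heights now [0 0 0 0 0 2 3], max=3
Drop 2: J rot0 at col 4 lands with bottom-row=3; cleared 0 line(s) (total 0); column heights now [0 0 0 0 5 4 4], max=5
Drop 3: L rot3 at col 1 lands with bottom-row=0; cleared 0 line(s) (total 0); column heights now [0 3 3 0 5 4 4], max=5
Drop 4: J rot0 at col 4 lands with bottom-row=5; cleared 0 line(s) (total 0); column heights now [0 3 3 0 7 6 6], max=7
Drop 5: J rot0 at col 4 lands with bottom-row=7; cleared 0 line(s) (total 0); column heights now [0 3 3 0 9 8 8], max=9

Answer: .......
.......
....#..
....###
....#..
....###
....#..
....###
.##...#
..#..##
..#..#.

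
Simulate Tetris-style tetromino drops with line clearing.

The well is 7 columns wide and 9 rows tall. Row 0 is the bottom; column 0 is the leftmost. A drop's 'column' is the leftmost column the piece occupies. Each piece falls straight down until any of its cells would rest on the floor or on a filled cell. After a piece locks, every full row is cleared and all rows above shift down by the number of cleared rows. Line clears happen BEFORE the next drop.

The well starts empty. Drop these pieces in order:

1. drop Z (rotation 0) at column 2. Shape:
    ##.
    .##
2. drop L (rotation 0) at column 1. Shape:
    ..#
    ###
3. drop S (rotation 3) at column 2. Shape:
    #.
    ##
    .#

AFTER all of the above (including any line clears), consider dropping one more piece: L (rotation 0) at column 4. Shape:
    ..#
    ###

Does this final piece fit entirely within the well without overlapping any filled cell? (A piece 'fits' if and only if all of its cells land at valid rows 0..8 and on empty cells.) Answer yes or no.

Drop 1: Z rot0 at col 2 lands with bottom-row=0; cleared 0 line(s) (total 0); column heights now [0 0 2 2 1 0 0], max=2
Drop 2: L rot0 at col 1 lands with bottom-row=2; cleared 0 line(s) (total 0); column heights now [0 3 3 4 1 0 0], max=4
Drop 3: S rot3 at col 2 lands with bottom-row=4; cleared 0 line(s) (total 0); column heights now [0 3 7 6 1 0 0], max=7
Test piece L rot0 at col 4 (width 3): heights before test = [0 3 7 6 1 0 0]; fits = True

Answer: yes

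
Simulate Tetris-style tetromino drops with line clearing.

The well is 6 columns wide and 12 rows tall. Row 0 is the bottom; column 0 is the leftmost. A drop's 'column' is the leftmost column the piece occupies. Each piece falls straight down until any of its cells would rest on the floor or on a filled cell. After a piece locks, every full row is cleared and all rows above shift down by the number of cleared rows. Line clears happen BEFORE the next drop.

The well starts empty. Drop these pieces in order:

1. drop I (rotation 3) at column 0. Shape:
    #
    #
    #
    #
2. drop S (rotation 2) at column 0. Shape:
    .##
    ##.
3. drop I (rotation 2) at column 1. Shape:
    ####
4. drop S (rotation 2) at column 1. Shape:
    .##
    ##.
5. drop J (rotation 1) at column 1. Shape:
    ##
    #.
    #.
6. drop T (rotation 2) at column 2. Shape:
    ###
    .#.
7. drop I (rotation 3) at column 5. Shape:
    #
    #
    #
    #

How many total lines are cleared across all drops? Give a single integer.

Answer: 0

Derivation:
Drop 1: I rot3 at col 0 lands with bottom-row=0; cleared 0 line(s) (total 0); column heights now [4 0 0 0 0 0], max=4
Drop 2: S rot2 at col 0 lands with bottom-row=4; cleared 0 line(s) (total 0); column heights now [5 6 6 0 0 0], max=6
Drop 3: I rot2 at col 1 lands with bottom-row=6; cleared 0 line(s) (total 0); column heights now [5 7 7 7 7 0], max=7
Drop 4: S rot2 at col 1 lands with bottom-row=7; cleared 0 line(s) (total 0); column heights now [5 8 9 9 7 0], max=9
Drop 5: J rot1 at col 1 lands with bottom-row=8; cleared 0 line(s) (total 0); column heights now [5 11 11 9 7 0], max=11
Drop 6: T rot2 at col 2 lands with bottom-row=10; cleared 0 line(s) (total 0); column heights now [5 11 12 12 12 0], max=12
Drop 7: I rot3 at col 5 lands with bottom-row=0; cleared 0 line(s) (total 0); column heights now [5 11 12 12 12 4], max=12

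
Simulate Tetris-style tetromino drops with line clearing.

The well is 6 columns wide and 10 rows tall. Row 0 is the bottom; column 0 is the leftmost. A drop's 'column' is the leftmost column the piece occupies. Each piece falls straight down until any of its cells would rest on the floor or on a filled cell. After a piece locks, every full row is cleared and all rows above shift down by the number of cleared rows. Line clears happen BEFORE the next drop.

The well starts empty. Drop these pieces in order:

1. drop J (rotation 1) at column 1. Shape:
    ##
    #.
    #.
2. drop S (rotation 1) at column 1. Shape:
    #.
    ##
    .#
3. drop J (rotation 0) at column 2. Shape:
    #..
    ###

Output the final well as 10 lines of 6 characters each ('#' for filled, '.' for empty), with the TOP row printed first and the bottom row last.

Drop 1: J rot1 at col 1 lands with bottom-row=0; cleared 0 line(s) (total 0); column heights now [0 3 3 0 0 0], max=3
Drop 2: S rot1 at col 1 lands with bottom-row=3; cleared 0 line(s) (total 0); column heights now [0 6 5 0 0 0], max=6
Drop 3: J rot0 at col 2 lands with bottom-row=5; cleared 0 line(s) (total 0); column heights now [0 6 7 6 6 0], max=7

Answer: ......
......
......
..#...
.####.
.##...
..#...
.##...
.#....
.#....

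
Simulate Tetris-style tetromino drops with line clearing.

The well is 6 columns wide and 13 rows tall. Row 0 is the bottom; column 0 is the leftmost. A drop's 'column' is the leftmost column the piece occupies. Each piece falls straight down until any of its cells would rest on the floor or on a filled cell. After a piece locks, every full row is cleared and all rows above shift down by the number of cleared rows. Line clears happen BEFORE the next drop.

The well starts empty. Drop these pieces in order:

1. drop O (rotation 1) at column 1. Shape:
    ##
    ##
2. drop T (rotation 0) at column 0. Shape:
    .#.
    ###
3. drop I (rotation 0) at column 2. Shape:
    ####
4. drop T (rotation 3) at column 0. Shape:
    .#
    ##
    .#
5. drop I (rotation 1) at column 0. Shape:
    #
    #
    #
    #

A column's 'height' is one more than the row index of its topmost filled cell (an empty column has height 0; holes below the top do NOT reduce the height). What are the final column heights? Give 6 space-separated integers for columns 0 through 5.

Drop 1: O rot1 at col 1 lands with bottom-row=0; cleared 0 line(s) (total 0); column heights now [0 2 2 0 0 0], max=2
Drop 2: T rot0 at col 0 lands with bottom-row=2; cleared 0 line(s) (total 0); column heights now [3 4 3 0 0 0], max=4
Drop 3: I rot0 at col 2 lands with bottom-row=3; cleared 0 line(s) (total 0); column heights now [3 4 4 4 4 4], max=4
Drop 4: T rot3 at col 0 lands with bottom-row=4; cleared 0 line(s) (total 0); column heights now [6 7 4 4 4 4], max=7
Drop 5: I rot1 at col 0 lands with bottom-row=6; cleared 0 line(s) (total 0); column heights now [10 7 4 4 4 4], max=10

Answer: 10 7 4 4 4 4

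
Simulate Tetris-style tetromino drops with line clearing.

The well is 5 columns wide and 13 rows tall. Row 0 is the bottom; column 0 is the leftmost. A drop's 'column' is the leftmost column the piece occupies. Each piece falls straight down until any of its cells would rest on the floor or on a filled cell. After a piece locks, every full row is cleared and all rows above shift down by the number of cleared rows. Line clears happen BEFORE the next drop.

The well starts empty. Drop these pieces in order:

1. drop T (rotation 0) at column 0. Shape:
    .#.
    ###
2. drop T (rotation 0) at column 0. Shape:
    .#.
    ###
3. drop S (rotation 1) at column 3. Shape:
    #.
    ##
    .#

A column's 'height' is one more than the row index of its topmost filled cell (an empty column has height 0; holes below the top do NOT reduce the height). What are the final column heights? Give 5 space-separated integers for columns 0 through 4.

Answer: 3 4 3 3 2

Derivation:
Drop 1: T rot0 at col 0 lands with bottom-row=0; cleared 0 line(s) (total 0); column heights now [1 2 1 0 0], max=2
Drop 2: T rot0 at col 0 lands with bottom-row=2; cleared 0 line(s) (total 0); column heights now [3 4 3 0 0], max=4
Drop 3: S rot1 at col 3 lands with bottom-row=0; cleared 0 line(s) (total 0); column heights now [3 4 3 3 2], max=4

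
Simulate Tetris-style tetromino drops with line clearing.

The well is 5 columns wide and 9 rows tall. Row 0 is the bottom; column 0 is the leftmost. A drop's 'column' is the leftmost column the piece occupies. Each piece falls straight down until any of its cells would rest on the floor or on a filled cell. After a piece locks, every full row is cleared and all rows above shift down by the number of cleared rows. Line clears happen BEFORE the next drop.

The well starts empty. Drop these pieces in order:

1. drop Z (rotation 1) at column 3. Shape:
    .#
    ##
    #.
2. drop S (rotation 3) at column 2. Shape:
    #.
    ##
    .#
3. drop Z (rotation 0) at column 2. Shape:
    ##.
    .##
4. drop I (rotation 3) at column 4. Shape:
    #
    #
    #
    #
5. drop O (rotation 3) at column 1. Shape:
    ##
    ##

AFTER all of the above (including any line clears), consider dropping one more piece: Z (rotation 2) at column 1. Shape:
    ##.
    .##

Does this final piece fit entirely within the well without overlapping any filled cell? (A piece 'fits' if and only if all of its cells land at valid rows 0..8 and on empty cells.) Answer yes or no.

Drop 1: Z rot1 at col 3 lands with bottom-row=0; cleared 0 line(s) (total 0); column heights now [0 0 0 2 3], max=3
Drop 2: S rot3 at col 2 lands with bottom-row=2; cleared 0 line(s) (total 0); column heights now [0 0 5 4 3], max=5
Drop 3: Z rot0 at col 2 lands with bottom-row=4; cleared 0 line(s) (total 0); column heights now [0 0 6 6 5], max=6
Drop 4: I rot3 at col 4 lands with bottom-row=5; cleared 0 line(s) (total 0); column heights now [0 0 6 6 9], max=9
Drop 5: O rot3 at col 1 lands with bottom-row=6; cleared 0 line(s) (total 0); column heights now [0 8 8 6 9], max=9
Test piece Z rot2 at col 1 (width 3): heights before test = [0 8 8 6 9]; fits = False

Answer: no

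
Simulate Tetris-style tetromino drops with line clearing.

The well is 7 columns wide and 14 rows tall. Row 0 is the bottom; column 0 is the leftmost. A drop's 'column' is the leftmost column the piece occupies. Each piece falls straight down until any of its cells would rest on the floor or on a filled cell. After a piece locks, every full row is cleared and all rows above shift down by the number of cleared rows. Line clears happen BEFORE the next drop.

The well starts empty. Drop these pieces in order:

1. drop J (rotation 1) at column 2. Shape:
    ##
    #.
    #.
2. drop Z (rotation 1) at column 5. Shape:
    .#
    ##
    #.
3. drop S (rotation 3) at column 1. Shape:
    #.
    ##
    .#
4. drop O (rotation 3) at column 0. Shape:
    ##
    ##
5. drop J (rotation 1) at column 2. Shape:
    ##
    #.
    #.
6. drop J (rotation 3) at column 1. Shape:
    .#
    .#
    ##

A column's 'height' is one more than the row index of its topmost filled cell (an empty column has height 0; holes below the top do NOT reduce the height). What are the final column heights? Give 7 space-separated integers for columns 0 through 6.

Drop 1: J rot1 at col 2 lands with bottom-row=0; cleared 0 line(s) (total 0); column heights now [0 0 3 3 0 0 0], max=3
Drop 2: Z rot1 at col 5 lands with bottom-row=0; cleared 0 line(s) (total 0); column heights now [0 0 3 3 0 2 3], max=3
Drop 3: S rot3 at col 1 lands with bottom-row=3; cleared 0 line(s) (total 0); column heights now [0 6 5 3 0 2 3], max=6
Drop 4: O rot3 at col 0 lands with bottom-row=6; cleared 0 line(s) (total 0); column heights now [8 8 5 3 0 2 3], max=8
Drop 5: J rot1 at col 2 lands with bottom-row=5; cleared 0 line(s) (total 0); column heights now [8 8 8 8 0 2 3], max=8
Drop 6: J rot3 at col 1 lands with bottom-row=8; cleared 0 line(s) (total 0); column heights now [8 9 11 8 0 2 3], max=11

Answer: 8 9 11 8 0 2 3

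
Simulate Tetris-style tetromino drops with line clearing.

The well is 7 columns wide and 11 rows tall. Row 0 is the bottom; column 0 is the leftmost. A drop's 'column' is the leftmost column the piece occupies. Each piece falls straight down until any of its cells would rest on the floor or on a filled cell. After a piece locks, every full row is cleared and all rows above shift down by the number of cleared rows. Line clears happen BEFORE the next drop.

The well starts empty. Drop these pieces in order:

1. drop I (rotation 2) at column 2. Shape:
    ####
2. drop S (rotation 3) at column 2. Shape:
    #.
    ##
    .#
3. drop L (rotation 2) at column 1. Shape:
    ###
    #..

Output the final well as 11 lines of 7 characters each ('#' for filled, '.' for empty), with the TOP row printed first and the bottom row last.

Drop 1: I rot2 at col 2 lands with bottom-row=0; cleared 0 line(s) (total 0); column heights now [0 0 1 1 1 1 0], max=1
Drop 2: S rot3 at col 2 lands with bottom-row=1; cleared 0 line(s) (total 0); column heights now [0 0 4 3 1 1 0], max=4
Drop 3: L rot2 at col 1 lands with bottom-row=3; cleared 0 line(s) (total 0); column heights now [0 5 5 5 1 1 0], max=5

Answer: .......
.......
.......
.......
.......
.......
.###...
.##....
..##...
...#...
..####.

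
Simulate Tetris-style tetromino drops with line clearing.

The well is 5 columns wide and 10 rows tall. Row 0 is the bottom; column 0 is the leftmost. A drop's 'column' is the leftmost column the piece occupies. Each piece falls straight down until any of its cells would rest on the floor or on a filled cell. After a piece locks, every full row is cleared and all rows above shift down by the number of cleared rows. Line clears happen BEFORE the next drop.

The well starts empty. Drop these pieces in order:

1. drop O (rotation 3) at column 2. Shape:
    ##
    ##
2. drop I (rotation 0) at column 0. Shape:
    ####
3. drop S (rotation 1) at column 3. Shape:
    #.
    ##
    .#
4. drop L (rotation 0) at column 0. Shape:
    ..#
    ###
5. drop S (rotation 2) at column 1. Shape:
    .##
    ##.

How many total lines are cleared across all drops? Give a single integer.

Answer: 2

Derivation:
Drop 1: O rot3 at col 2 lands with bottom-row=0; cleared 0 line(s) (total 0); column heights now [0 0 2 2 0], max=2
Drop 2: I rot0 at col 0 lands with bottom-row=2; cleared 0 line(s) (total 0); column heights now [3 3 3 3 0], max=3
Drop 3: S rot1 at col 3 lands with bottom-row=2; cleared 1 line(s) (total 1); column heights now [0 0 2 4 3], max=4
Drop 4: L rot0 at col 0 lands with bottom-row=2; cleared 1 line(s) (total 2); column heights now [0 0 3 3 0], max=3
Drop 5: S rot2 at col 1 lands with bottom-row=3; cleared 0 line(s) (total 2); column heights now [0 4 5 5 0], max=5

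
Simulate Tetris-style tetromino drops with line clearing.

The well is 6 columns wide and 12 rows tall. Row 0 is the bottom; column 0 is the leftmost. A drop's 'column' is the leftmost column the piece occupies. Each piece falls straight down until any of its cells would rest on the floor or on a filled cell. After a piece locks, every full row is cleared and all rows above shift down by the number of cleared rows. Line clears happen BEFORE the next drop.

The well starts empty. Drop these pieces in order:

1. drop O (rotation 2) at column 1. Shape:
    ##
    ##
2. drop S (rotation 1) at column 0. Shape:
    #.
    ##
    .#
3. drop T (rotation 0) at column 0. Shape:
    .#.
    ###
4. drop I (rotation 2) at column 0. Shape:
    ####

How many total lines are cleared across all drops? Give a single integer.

Answer: 0

Derivation:
Drop 1: O rot2 at col 1 lands with bottom-row=0; cleared 0 line(s) (total 0); column heights now [0 2 2 0 0 0], max=2
Drop 2: S rot1 at col 0 lands with bottom-row=2; cleared 0 line(s) (total 0); column heights now [5 4 2 0 0 0], max=5
Drop 3: T rot0 at col 0 lands with bottom-row=5; cleared 0 line(s) (total 0); column heights now [6 7 6 0 0 0], max=7
Drop 4: I rot2 at col 0 lands with bottom-row=7; cleared 0 line(s) (total 0); column heights now [8 8 8 8 0 0], max=8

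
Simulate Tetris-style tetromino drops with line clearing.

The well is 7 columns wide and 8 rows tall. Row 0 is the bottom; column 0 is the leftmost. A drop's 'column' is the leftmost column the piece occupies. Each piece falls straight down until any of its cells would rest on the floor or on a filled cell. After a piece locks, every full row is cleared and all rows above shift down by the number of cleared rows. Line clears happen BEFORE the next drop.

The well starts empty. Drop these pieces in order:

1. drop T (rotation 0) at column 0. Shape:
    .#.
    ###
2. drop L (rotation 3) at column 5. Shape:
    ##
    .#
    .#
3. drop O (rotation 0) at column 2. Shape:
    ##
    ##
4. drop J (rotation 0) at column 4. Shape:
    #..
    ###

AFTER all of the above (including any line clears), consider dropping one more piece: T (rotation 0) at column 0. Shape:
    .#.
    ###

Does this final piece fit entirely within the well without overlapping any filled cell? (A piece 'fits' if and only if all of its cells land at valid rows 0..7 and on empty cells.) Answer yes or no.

Drop 1: T rot0 at col 0 lands with bottom-row=0; cleared 0 line(s) (total 0); column heights now [1 2 1 0 0 0 0], max=2
Drop 2: L rot3 at col 5 lands with bottom-row=0; cleared 0 line(s) (total 0); column heights now [1 2 1 0 0 3 3], max=3
Drop 3: O rot0 at col 2 lands with bottom-row=1; cleared 0 line(s) (total 0); column heights now [1 2 3 3 0 3 3], max=3
Drop 4: J rot0 at col 4 lands with bottom-row=3; cleared 0 line(s) (total 0); column heights now [1 2 3 3 5 4 4], max=5
Test piece T rot0 at col 0 (width 3): heights before test = [1 2 3 3 5 4 4]; fits = True

Answer: yes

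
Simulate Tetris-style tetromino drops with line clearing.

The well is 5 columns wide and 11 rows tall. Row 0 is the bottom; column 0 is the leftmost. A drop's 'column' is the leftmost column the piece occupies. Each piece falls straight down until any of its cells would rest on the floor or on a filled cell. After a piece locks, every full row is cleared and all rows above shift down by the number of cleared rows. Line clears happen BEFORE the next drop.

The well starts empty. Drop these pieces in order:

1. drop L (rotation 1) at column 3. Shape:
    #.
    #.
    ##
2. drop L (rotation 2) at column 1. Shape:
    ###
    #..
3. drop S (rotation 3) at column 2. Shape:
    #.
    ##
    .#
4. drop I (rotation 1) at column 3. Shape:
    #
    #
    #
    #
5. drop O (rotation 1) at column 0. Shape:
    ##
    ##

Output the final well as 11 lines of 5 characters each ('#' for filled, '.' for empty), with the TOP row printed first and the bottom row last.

Answer: .....
...#.
...#.
...#.
..##.
####.
##.#.
.###.
.#.#.
...#.
...##

Derivation:
Drop 1: L rot1 at col 3 lands with bottom-row=0; cleared 0 line(s) (total 0); column heights now [0 0 0 3 1], max=3
Drop 2: L rot2 at col 1 lands with bottom-row=2; cleared 0 line(s) (total 0); column heights now [0 4 4 4 1], max=4
Drop 3: S rot3 at col 2 lands with bottom-row=4; cleared 0 line(s) (total 0); column heights now [0 4 7 6 1], max=7
Drop 4: I rot1 at col 3 lands with bottom-row=6; cleared 0 line(s) (total 0); column heights now [0 4 7 10 1], max=10
Drop 5: O rot1 at col 0 lands with bottom-row=4; cleared 0 line(s) (total 0); column heights now [6 6 7 10 1], max=10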